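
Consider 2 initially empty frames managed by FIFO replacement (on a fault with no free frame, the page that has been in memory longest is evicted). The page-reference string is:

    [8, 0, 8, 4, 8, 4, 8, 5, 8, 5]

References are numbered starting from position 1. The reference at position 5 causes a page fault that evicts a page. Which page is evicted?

pos 1: 8 → fault, frames {8}
pos 2: 0 → fault, frames {8,0}
pos 3: 8 → hit
pos 4: 4 → fault, evict 8, frames {0,4}
pos 5: 8 → fault, evict 0, frames {4,8}
At position 5, page 0 is evicted.

0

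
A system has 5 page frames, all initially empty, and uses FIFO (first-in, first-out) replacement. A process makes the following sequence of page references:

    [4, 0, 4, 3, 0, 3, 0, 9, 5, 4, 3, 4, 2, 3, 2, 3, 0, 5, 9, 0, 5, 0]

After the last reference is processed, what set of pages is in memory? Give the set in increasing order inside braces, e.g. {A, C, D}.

4 → fault, frames {4}
0 → fault, frames {4,0}
4 → hit
3 → fault, frames {4,0,3}
0 → hit
3 → hit
0 → hit
9 → fault, frames {4,0,3,9}
5 → fault, frames {4,0,3,9,5}
4 → hit
3 → hit
4 → hit
2 → fault, evict 4, frames {0,3,9,5,2}
3 → hit
2 → hit
3 → hit
0 → hit
5 → hit
9 → hit
0 → hit
5 → hit
0 → hit

{0, 2, 3, 5, 9}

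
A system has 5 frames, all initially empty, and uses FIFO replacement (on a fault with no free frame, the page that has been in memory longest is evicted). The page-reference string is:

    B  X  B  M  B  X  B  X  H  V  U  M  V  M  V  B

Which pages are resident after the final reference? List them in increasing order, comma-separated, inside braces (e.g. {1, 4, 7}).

{B, H, M, U, V}

B -> fault, frames {B}
X -> fault, frames {B,X}
B -> hit
M -> fault, frames {B,X,M}
B -> hit
X -> hit
B -> hit
X -> hit
H -> fault, frames {B,X,M,H}
V -> fault, frames {B,X,M,H,V}
U -> fault, evict B, frames {X,M,H,V,U}
M -> hit
V -> hit
M -> hit
V -> hit
B -> fault, evict X, frames {M,H,V,U,B}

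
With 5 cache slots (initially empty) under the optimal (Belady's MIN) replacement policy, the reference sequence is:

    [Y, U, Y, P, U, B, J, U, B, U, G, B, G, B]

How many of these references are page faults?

6

Y: miss, frames [Y]
U: miss, frames [Y, U]
Y: hit
P: miss, frames [Y, U, P]
U: hit
B: miss, frames [Y, U, P, B]
J: miss, frames [Y, U, P, B, J]
U: hit
B: hit
U: hit
G: miss, evict J, frames [Y, U, P, B, G]
B: hit
G: hit
B: hit
Page faults: 6.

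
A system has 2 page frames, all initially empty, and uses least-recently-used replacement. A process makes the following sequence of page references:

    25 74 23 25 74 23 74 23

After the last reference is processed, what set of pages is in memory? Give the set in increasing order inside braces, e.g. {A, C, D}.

25 → fault, frames {25}
74 → fault, frames {25,74}
23 → fault, evict 25, frames {74,23}
25 → fault, evict 74, frames {23,25}
74 → fault, evict 23, frames {25,74}
23 → fault, evict 25, frames {74,23}
74 → hit
23 → hit

{23, 74}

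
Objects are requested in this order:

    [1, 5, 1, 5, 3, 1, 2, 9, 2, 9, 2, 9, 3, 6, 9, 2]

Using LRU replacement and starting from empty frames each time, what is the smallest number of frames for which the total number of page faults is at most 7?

f=1: 16 faults
f=2: 10 faults
f=3: 8 faults
f=4: 6 faults
f=5: 6 faults
f=6: 6 faults
Smallest f with faults ≤ 7 is 4.

4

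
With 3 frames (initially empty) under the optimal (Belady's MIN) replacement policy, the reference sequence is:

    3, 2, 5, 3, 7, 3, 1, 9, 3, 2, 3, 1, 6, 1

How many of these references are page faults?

8

3: fault, frames (3)
2: fault, frames (3 2)
5: fault, frames (3 2 5)
3: hit
7: fault, evict 5, frames (3 2 7)
3: hit
1: fault, evict 7, frames (3 2 1)
9: fault, evict 1, frames (3 2 9)
3: hit
2: hit
3: hit
1: fault, evict 9, frames (3 2 1)
6: fault, evict 2, frames (3 1 6)
1: hit
Page faults: 8.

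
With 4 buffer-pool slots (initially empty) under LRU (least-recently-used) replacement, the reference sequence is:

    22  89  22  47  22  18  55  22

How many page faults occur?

22 -> fault, frames {22}
89 -> fault, frames {22,89}
22 -> hit
47 -> fault, frames {89,22,47}
22 -> hit
18 -> fault, frames {89,47,22,18}
55 -> fault, evict 89, frames {47,22,18,55}
22 -> hit
Page faults: 5.

5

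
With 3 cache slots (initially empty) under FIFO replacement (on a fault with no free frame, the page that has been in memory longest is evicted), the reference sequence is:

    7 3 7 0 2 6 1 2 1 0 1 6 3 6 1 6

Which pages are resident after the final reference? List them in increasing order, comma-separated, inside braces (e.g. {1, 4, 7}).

7: miss, frames [7]
3: miss, frames [7, 3]
7: hit
0: miss, frames [7, 3, 0]
2: miss, evict 7, frames [3, 0, 2]
6: miss, evict 3, frames [0, 2, 6]
1: miss, evict 0, frames [2, 6, 1]
2: hit
1: hit
0: miss, evict 2, frames [6, 1, 0]
1: hit
6: hit
3: miss, evict 6, frames [1, 0, 3]
6: miss, evict 1, frames [0, 3, 6]
1: miss, evict 0, frames [3, 6, 1]
6: hit

{1, 3, 6}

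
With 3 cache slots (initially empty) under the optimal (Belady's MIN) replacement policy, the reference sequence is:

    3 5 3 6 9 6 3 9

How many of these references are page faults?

4

3: miss, frames (3)
5: miss, frames (3 5)
3: hit
6: miss, frames (3 5 6)
9: miss, evict 5, frames (3 6 9)
6: hit
3: hit
9: hit
Page faults: 4.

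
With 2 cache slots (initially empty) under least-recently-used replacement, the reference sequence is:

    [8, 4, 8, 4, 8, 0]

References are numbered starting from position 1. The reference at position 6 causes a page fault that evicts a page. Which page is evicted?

4

pos 1: 8: miss, frames {8}
pos 2: 4: miss, frames {8,4}
pos 3: 8: hit
pos 4: 4: hit
pos 5: 8: hit
pos 6: 0: miss, evict 4, frames {8,0}
At position 6, page 4 is evicted.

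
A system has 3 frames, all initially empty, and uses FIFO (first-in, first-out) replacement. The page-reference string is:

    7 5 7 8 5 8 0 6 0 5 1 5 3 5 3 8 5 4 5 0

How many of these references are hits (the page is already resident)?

8

7: miss, frames {7}
5: miss, frames {7,5}
7: hit
8: miss, frames {7,5,8}
5: hit
8: hit
0: miss, evict 7, frames {5,8,0}
6: miss, evict 5, frames {8,0,6}
0: hit
5: miss, evict 8, frames {0,6,5}
1: miss, evict 0, frames {6,5,1}
5: hit
3: miss, evict 6, frames {5,1,3}
5: hit
3: hit
8: miss, evict 5, frames {1,3,8}
5: miss, evict 1, frames {3,8,5}
4: miss, evict 3, frames {8,5,4}
5: hit
0: miss, evict 8, frames {5,4,0}
Hits: 8.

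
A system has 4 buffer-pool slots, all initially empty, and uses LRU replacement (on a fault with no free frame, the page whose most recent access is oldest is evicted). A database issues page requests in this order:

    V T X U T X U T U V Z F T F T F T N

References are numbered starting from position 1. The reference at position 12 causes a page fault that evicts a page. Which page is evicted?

pos 1: V → miss, frames [V]
pos 2: T → miss, frames [V, T]
pos 3: X → miss, frames [V, T, X]
pos 4: U → miss, frames [V, T, X, U]
pos 5: T → hit
pos 6: X → hit
pos 7: U → hit
pos 8: T → hit
pos 9: U → hit
pos 10: V → hit
pos 11: Z → miss, evict X, frames [T, U, V, Z]
pos 12: F → miss, evict T, frames [U, V, Z, F]
At position 12, page T is evicted.

T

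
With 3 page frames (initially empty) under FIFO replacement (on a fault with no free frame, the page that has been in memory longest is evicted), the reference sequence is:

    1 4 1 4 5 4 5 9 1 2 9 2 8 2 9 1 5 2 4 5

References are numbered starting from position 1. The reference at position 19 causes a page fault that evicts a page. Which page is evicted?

1

pos 1: 1: miss, frames {1}
pos 2: 4: miss, frames {1,4}
pos 3: 1: hit
pos 4: 4: hit
pos 5: 5: miss, frames {1,4,5}
pos 6: 4: hit
pos 7: 5: hit
pos 8: 9: miss, evict 1, frames {4,5,9}
pos 9: 1: miss, evict 4, frames {5,9,1}
pos 10: 2: miss, evict 5, frames {9,1,2}
pos 11: 9: hit
pos 12: 2: hit
pos 13: 8: miss, evict 9, frames {1,2,8}
pos 14: 2: hit
pos 15: 9: miss, evict 1, frames {2,8,9}
pos 16: 1: miss, evict 2, frames {8,9,1}
pos 17: 5: miss, evict 8, frames {9,1,5}
pos 18: 2: miss, evict 9, frames {1,5,2}
pos 19: 4: miss, evict 1, frames {5,2,4}
At position 19, page 1 is evicted.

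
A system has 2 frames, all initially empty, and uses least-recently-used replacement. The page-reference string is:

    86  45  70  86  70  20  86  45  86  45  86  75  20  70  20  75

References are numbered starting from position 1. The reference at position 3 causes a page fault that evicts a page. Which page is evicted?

pos 1: 86 -> miss, frames {86}
pos 2: 45 -> miss, frames {86,45}
pos 3: 70 -> miss, evict 86, frames {45,70}
At position 3, page 86 is evicted.

86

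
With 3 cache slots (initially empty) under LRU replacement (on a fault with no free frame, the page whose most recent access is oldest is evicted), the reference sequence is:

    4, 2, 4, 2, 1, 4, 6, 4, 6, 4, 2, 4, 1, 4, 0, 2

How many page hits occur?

8

4: miss, frames {4}
2: miss, frames {4,2}
4: hit
2: hit
1: miss, frames {4,2,1}
4: hit
6: miss, evict 2, frames {1,4,6}
4: hit
6: hit
4: hit
2: miss, evict 1, frames {6,4,2}
4: hit
1: miss, evict 6, frames {2,4,1}
4: hit
0: miss, evict 2, frames {1,4,0}
2: miss, evict 1, frames {4,0,2}
Hits: 8.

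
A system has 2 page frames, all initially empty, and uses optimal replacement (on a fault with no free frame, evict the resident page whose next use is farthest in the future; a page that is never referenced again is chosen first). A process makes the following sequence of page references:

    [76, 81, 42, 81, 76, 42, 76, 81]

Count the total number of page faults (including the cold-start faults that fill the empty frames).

76 → miss, frames [76]
81 → miss, frames [76, 81]
42 → miss, evict 76, frames [81, 42]
81 → hit
76 → miss, evict 81, frames [42, 76]
42 → hit
76 → hit
81 → miss, evict 76, frames [42, 81]
Page faults: 5.

5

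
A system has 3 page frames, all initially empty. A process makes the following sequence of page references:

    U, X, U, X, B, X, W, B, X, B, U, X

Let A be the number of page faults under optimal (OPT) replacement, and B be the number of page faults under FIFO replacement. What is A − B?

Under OPT: F F . . F . F . . . F . → 5 faults.
Under FIFO: F F . . F . F . . . F F → 6 faults.
A − B = 5 − 6 = -1.

-1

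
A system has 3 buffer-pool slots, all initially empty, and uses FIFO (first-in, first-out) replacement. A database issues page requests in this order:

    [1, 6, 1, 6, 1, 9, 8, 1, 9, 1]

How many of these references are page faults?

1: fault, frames {1}
6: fault, frames {1,6}
1: hit
6: hit
1: hit
9: fault, frames {1,6,9}
8: fault, evict 1, frames {6,9,8}
1: fault, evict 6, frames {9,8,1}
9: hit
1: hit
Page faults: 5.

5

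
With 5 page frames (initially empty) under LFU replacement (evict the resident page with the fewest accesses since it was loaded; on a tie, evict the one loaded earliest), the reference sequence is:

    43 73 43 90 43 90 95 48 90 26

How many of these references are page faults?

6

43 → fault, frames (43)
73 → fault, frames (43 73)
43 → hit
90 → fault, frames (43 73 90)
43 → hit
90 → hit
95 → fault, frames (43 73 90 95)
48 → fault, frames (43 73 90 95 48)
90 → hit
26 → fault, evict 73, frames (43 90 95 48 26)
Page faults: 6.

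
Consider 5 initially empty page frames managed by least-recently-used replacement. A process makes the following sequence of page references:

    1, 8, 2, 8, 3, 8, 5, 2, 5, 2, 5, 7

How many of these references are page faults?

1 → miss, frames [1]
8 → miss, frames [1, 8]
2 → miss, frames [1, 8, 2]
8 → hit
3 → miss, frames [1, 2, 8, 3]
8 → hit
5 → miss, frames [1, 2, 3, 8, 5]
2 → hit
5 → hit
2 → hit
5 → hit
7 → miss, evict 1, frames [3, 8, 2, 5, 7]
Page faults: 6.

6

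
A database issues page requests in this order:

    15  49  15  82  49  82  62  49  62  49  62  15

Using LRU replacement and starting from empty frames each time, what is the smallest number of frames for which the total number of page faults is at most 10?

f=1: 12 faults
f=2: 7 faults
f=3: 5 faults
f=4: 4 faults
Smallest f with faults ≤ 10 is 2.

2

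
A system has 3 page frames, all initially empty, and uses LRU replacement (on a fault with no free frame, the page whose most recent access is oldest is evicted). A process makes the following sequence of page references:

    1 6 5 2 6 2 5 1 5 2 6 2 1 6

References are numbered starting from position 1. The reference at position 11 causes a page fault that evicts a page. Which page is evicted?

pos 1: 1 → miss, frames (1)
pos 2: 6 → miss, frames (1 6)
pos 3: 5 → miss, frames (1 6 5)
pos 4: 2 → miss, evict 1, frames (6 5 2)
pos 5: 6 → hit
pos 6: 2 → hit
pos 7: 5 → hit
pos 8: 1 → miss, evict 6, frames (2 5 1)
pos 9: 5 → hit
pos 10: 2 → hit
pos 11: 6 → miss, evict 1, frames (5 2 6)
At position 11, page 1 is evicted.

1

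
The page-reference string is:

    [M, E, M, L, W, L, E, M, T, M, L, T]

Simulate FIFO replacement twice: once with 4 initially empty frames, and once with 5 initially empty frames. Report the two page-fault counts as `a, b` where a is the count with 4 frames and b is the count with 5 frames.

6, 5

4 frames: F F . F F . . . F F . . → 6 faults.
5 frames: F F . F F . . . F . . . → 5 faults.
5 < 6: adding a frame reduced faults, as is typical.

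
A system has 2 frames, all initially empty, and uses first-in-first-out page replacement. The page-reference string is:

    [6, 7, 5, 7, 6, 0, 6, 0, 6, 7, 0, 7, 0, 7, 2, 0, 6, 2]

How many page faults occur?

10

6: fault, frames {6}
7: fault, frames {6,7}
5: fault, evict 6, frames {7,5}
7: hit
6: fault, evict 7, frames {5,6}
0: fault, evict 5, frames {6,0}
6: hit
0: hit
6: hit
7: fault, evict 6, frames {0,7}
0: hit
7: hit
0: hit
7: hit
2: fault, evict 0, frames {7,2}
0: fault, evict 7, frames {2,0}
6: fault, evict 2, frames {0,6}
2: fault, evict 0, frames {6,2}
Page faults: 10.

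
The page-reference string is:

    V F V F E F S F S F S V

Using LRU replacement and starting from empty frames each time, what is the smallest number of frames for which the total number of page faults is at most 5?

2

f=1: 12 faults
f=2: 5 faults
f=3: 5 faults
f=4: 4 faults
Smallest f with faults ≤ 5 is 2.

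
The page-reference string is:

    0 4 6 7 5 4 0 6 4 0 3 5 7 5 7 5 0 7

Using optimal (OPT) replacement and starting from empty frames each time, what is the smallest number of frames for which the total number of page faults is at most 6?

5

f=1: 18 faults
f=2: 12 faults
f=3: 9 faults
f=4: 7 faults
f=5: 6 faults
f=6: 6 faults
Smallest f with faults ≤ 6 is 5.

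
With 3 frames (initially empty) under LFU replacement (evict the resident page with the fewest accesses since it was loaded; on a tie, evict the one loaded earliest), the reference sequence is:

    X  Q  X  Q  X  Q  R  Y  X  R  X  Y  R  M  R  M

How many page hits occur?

X → miss, frames {X}
Q → miss, frames {X,Q}
X → hit
Q → hit
X → hit
Q → hit
R → miss, frames {X,Q,R}
Y → miss, evict R, frames {X,Q,Y}
X → hit
R → miss, evict Y, frames {X,Q,R}
X → hit
Y → miss, evict R, frames {X,Q,Y}
R → miss, evict Y, frames {X,Q,R}
M → miss, evict R, frames {X,Q,M}
R → miss, evict M, frames {X,Q,R}
M → miss, evict R, frames {X,Q,M}
Hits: 6.

6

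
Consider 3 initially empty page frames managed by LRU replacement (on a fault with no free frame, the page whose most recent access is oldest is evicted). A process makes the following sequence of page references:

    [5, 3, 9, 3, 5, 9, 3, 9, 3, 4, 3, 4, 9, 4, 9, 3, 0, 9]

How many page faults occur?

5: fault, frames {5}
3: fault, frames {5,3}
9: fault, frames {5,3,9}
3: hit
5: hit
9: hit
3: hit
9: hit
3: hit
4: fault, evict 5, frames {9,3,4}
3: hit
4: hit
9: hit
4: hit
9: hit
3: hit
0: fault, evict 4, frames {9,3,0}
9: hit
Page faults: 5.

5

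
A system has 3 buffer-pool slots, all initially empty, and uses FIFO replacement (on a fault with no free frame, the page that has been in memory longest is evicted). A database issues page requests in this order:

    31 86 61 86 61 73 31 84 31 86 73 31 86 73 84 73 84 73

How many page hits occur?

8

31: fault, frames [31]
86: fault, frames [31, 86]
61: fault, frames [31, 86, 61]
86: hit
61: hit
73: fault, evict 31, frames [86, 61, 73]
31: fault, evict 86, frames [61, 73, 31]
84: fault, evict 61, frames [73, 31, 84]
31: hit
86: fault, evict 73, frames [31, 84, 86]
73: fault, evict 31, frames [84, 86, 73]
31: fault, evict 84, frames [86, 73, 31]
86: hit
73: hit
84: fault, evict 86, frames [73, 31, 84]
73: hit
84: hit
73: hit
Hits: 8.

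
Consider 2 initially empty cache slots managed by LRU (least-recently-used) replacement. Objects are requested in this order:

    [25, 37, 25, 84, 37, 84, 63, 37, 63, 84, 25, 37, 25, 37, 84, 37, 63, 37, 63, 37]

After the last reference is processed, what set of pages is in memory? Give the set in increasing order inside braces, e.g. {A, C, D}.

25 -> fault, frames (25)
37 -> fault, frames (25 37)
25 -> hit
84 -> fault, evict 37, frames (25 84)
37 -> fault, evict 25, frames (84 37)
84 -> hit
63 -> fault, evict 37, frames (84 63)
37 -> fault, evict 84, frames (63 37)
63 -> hit
84 -> fault, evict 37, frames (63 84)
25 -> fault, evict 63, frames (84 25)
37 -> fault, evict 84, frames (25 37)
25 -> hit
37 -> hit
84 -> fault, evict 25, frames (37 84)
37 -> hit
63 -> fault, evict 84, frames (37 63)
37 -> hit
63 -> hit
37 -> hit

{37, 63}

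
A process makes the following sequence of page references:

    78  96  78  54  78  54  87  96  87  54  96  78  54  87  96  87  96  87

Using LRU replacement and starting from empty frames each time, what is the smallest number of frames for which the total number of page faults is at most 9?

f=1: 18 faults
f=2: 11 faults
f=3: 8 faults
f=4: 4 faults
Smallest f with faults ≤ 9 is 3.

3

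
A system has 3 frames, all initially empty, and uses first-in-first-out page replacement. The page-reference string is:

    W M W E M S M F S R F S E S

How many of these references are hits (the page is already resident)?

6

W → fault, frames (W)
M → fault, frames (W M)
W → hit
E → fault, frames (W M E)
M → hit
S → fault, evict W, frames (M E S)
M → hit
F → fault, evict M, frames (E S F)
S → hit
R → fault, evict E, frames (S F R)
F → hit
S → hit
E → fault, evict S, frames (F R E)
S → fault, evict F, frames (R E S)
Hits: 6.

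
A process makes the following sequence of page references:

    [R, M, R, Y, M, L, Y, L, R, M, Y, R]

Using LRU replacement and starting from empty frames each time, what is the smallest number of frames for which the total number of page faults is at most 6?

f=1: 12 faults
f=2: 10 faults
f=3: 7 faults
f=4: 4 faults
Smallest f with faults ≤ 6 is 4.

4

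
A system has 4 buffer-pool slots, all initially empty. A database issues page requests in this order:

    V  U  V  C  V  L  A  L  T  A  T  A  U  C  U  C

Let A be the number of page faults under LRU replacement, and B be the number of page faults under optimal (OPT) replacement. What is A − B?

2

Under LRU: F F . F . F F . F . . . F F . . → 8 faults.
Under OPT: F F . F . F F . F . . . . . . . → 6 faults.
A − B = 8 − 6 = 2.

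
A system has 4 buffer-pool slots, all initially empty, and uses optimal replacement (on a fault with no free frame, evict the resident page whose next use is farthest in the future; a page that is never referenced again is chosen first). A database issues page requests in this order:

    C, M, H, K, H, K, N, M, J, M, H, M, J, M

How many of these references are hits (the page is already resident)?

8

C: miss, frames [C]
M: miss, frames [C, M]
H: miss, frames [C, M, H]
K: miss, frames [C, M, H, K]
H: hit
K: hit
N: miss, evict K, frames [C, M, H, N]
M: hit
J: miss, evict N, frames [C, M, H, J]
M: hit
H: hit
M: hit
J: hit
M: hit
Hits: 8.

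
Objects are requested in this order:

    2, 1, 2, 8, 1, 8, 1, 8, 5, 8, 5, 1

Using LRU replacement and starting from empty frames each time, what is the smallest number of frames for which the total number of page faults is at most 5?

f=1: 12 faults
f=2: 6 faults
f=3: 4 faults
f=4: 4 faults
Smallest f with faults ≤ 5 is 3.

3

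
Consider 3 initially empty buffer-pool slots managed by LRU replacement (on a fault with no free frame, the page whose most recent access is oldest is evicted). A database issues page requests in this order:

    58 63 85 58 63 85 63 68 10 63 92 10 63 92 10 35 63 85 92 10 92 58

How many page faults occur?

58: fault, frames [58]
63: fault, frames [58, 63]
85: fault, frames [58, 63, 85]
58: hit
63: hit
85: hit
63: hit
68: fault, evict 58, frames [85, 63, 68]
10: fault, evict 85, frames [63, 68, 10]
63: hit
92: fault, evict 68, frames [10, 63, 92]
10: hit
63: hit
92: hit
10: hit
35: fault, evict 63, frames [92, 10, 35]
63: fault, evict 92, frames [10, 35, 63]
85: fault, evict 10, frames [35, 63, 85]
92: fault, evict 35, frames [63, 85, 92]
10: fault, evict 63, frames [85, 92, 10]
92: hit
58: fault, evict 85, frames [10, 92, 58]
Page faults: 12.

12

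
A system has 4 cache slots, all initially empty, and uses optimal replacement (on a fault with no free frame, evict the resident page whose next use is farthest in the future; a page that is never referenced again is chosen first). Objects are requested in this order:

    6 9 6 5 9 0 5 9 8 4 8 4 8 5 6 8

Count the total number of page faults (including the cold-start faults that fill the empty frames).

6

6: fault, frames {6}
9: fault, frames {6,9}
6: hit
5: fault, frames {6,9,5}
9: hit
0: fault, frames {6,9,5,0}
5: hit
9: hit
8: fault, evict 0, frames {6,9,5,8}
4: fault, evict 9, frames {6,5,8,4}
8: hit
4: hit
8: hit
5: hit
6: hit
8: hit
Page faults: 6.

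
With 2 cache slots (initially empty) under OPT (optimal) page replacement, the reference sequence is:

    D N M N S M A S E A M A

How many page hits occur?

5

D → miss, frames {D}
N → miss, frames {D,N}
M → miss, evict D, frames {N,M}
N → hit
S → miss, evict N, frames {M,S}
M → hit
A → miss, evict M, frames {S,A}
S → hit
E → miss, evict S, frames {A,E}
A → hit
M → miss, evict E, frames {A,M}
A → hit
Hits: 5.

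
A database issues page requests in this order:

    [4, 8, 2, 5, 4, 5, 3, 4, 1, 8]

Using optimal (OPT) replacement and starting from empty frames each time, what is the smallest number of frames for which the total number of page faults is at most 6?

3

f=1: 10 faults
f=2: 7 faults
f=3: 6 faults
f=4: 6 faults
f=5: 6 faults
f=6: 6 faults
Smallest f with faults ≤ 6 is 3.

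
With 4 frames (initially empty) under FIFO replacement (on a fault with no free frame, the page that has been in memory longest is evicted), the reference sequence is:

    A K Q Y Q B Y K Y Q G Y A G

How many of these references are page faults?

A -> fault, frames (A)
K -> fault, frames (A K)
Q -> fault, frames (A K Q)
Y -> fault, frames (A K Q Y)
Q -> hit
B -> fault, evict A, frames (K Q Y B)
Y -> hit
K -> hit
Y -> hit
Q -> hit
G -> fault, evict K, frames (Q Y B G)
Y -> hit
A -> fault, evict Q, frames (Y B G A)
G -> hit
Page faults: 7.

7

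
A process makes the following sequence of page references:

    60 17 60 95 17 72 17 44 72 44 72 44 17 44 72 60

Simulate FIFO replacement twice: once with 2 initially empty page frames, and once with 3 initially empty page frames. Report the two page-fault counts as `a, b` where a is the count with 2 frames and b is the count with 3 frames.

11, 7

2 frames: F F . F . F F F F . . . F F F F → 11 faults.
3 frames: F F . F . F . F . . . . F . . F → 7 faults.
7 < 11: adding a frame reduced faults, as is typical.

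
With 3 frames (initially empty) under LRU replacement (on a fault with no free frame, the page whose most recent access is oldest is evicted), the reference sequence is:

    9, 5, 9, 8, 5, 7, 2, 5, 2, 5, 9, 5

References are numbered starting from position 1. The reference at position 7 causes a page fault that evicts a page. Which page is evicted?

pos 1: 9: miss, frames {9}
pos 2: 5: miss, frames {9,5}
pos 3: 9: hit
pos 4: 8: miss, frames {5,9,8}
pos 5: 5: hit
pos 6: 7: miss, evict 9, frames {8,5,7}
pos 7: 2: miss, evict 8, frames {5,7,2}
At position 7, page 8 is evicted.

8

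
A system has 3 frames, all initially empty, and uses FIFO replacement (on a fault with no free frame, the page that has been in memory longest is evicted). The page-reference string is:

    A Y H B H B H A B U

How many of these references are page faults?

6

A: miss, frames {A}
Y: miss, frames {A,Y}
H: miss, frames {A,Y,H}
B: miss, evict A, frames {Y,H,B}
H: hit
B: hit
H: hit
A: miss, evict Y, frames {H,B,A}
B: hit
U: miss, evict H, frames {B,A,U}
Page faults: 6.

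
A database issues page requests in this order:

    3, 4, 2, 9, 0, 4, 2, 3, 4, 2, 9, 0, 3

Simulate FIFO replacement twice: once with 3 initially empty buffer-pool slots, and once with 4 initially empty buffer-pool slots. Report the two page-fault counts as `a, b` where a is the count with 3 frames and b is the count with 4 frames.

10, 11

3 frames: F F F F F F F F . . F F . → 10 faults.
4 frames: F F F F F . . F F F F F F → 11 faults.
11 > 10: adding a frame increased faults — Belady's anomaly.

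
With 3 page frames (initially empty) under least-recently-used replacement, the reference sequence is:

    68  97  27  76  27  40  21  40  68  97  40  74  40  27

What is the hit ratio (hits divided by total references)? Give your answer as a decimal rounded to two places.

0.29

68 → miss, frames (68)
97 → miss, frames (68 97)
27 → miss, frames (68 97 27)
76 → miss, evict 68, frames (97 27 76)
27 → hit
40 → miss, evict 97, frames (76 27 40)
21 → miss, evict 76, frames (27 40 21)
40 → hit
68 → miss, evict 27, frames (21 40 68)
97 → miss, evict 21, frames (40 68 97)
40 → hit
74 → miss, evict 68, frames (97 40 74)
40 → hit
27 → miss, evict 97, frames (74 40 27)
Hits: 4 of 14 references → 4/14 = 0.2857.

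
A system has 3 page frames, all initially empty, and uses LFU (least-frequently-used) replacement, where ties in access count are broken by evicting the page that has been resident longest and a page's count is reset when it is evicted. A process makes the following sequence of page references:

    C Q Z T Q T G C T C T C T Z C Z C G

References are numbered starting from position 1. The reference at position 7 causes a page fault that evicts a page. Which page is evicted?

pos 1: C → fault, frames [C]
pos 2: Q → fault, frames [C, Q]
pos 3: Z → fault, frames [C, Q, Z]
pos 4: T → fault, evict C, frames [Q, Z, T]
pos 5: Q → hit
pos 6: T → hit
pos 7: G → fault, evict Z, frames [Q, T, G]
At position 7, page Z is evicted.

Z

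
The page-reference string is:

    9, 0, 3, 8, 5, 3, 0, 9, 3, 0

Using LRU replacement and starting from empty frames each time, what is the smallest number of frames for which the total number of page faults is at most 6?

4

f=1: 10 faults
f=2: 10 faults
f=3: 7 faults
f=4: 6 faults
f=5: 5 faults
Smallest f with faults ≤ 6 is 4.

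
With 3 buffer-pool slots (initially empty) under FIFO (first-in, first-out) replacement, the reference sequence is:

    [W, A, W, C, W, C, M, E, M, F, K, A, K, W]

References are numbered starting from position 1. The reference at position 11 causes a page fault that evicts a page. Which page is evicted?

M

pos 1: W → miss, frames [W]
pos 2: A → miss, frames [W, A]
pos 3: W → hit
pos 4: C → miss, frames [W, A, C]
pos 5: W → hit
pos 6: C → hit
pos 7: M → miss, evict W, frames [A, C, M]
pos 8: E → miss, evict A, frames [C, M, E]
pos 9: M → hit
pos 10: F → miss, evict C, frames [M, E, F]
pos 11: K → miss, evict M, frames [E, F, K]
At position 11, page M is evicted.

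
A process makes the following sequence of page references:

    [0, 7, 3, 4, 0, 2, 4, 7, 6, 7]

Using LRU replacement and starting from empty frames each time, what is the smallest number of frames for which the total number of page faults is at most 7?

4

f=1: 10 faults
f=2: 9 faults
f=3: 8 faults
f=4: 7 faults
f=5: 6 faults
f=6: 6 faults
Smallest f with faults ≤ 7 is 4.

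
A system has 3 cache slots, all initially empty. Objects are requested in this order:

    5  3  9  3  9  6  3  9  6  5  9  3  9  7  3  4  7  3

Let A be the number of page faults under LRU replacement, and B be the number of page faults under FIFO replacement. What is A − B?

-2

Under LRU: F F F . . F . . . F . F . F . F . . → 8 faults.
Under FIFO: F F F . . F . . . F . F F F . F . F → 10 faults.
A − B = 8 − 10 = -2.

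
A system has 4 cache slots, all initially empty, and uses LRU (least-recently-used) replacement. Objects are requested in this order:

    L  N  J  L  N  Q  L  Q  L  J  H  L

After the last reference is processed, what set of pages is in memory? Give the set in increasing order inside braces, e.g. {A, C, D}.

{H, J, L, Q}

L: fault, frames (L)
N: fault, frames (L N)
J: fault, frames (L N J)
L: hit
N: hit
Q: fault, frames (J L N Q)
L: hit
Q: hit
L: hit
J: hit
H: fault, evict N, frames (Q L J H)
L: hit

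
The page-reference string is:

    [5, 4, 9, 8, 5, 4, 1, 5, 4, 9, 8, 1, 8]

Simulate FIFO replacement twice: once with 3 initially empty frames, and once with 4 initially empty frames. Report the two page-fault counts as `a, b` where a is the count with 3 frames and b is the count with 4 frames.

3 frames: F F F F F F F . . F F . . → 9 faults.
4 frames: F F F F . . F F F F F F . → 10 faults.
10 > 9: adding a frame increased faults — Belady's anomaly.

9, 10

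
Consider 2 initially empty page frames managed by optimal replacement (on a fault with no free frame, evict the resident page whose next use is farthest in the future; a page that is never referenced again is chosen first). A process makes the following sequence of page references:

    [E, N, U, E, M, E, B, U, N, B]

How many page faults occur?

E → miss, frames {E}
N → miss, frames {E,N}
U → miss, evict N, frames {E,U}
E → hit
M → miss, evict U, frames {E,M}
E → hit
B → miss, evict M, frames {E,B}
U → miss, evict E, frames {B,U}
N → miss, evict U, frames {B,N}
B → hit
Page faults: 7.

7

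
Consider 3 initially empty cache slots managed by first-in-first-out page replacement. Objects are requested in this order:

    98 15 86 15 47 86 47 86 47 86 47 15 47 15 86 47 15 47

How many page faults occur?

98 -> miss, frames [98]
15 -> miss, frames [98, 15]
86 -> miss, frames [98, 15, 86]
15 -> hit
47 -> miss, evict 98, frames [15, 86, 47]
86 -> hit
47 -> hit
86 -> hit
47 -> hit
86 -> hit
47 -> hit
15 -> hit
47 -> hit
15 -> hit
86 -> hit
47 -> hit
15 -> hit
47 -> hit
Page faults: 4.

4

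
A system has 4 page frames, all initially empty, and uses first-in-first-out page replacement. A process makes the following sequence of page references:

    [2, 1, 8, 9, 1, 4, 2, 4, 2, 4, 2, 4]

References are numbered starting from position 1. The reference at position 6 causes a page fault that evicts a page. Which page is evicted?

pos 1: 2 -> miss, frames (2)
pos 2: 1 -> miss, frames (2 1)
pos 3: 8 -> miss, frames (2 1 8)
pos 4: 9 -> miss, frames (2 1 8 9)
pos 5: 1 -> hit
pos 6: 4 -> miss, evict 2, frames (1 8 9 4)
At position 6, page 2 is evicted.

2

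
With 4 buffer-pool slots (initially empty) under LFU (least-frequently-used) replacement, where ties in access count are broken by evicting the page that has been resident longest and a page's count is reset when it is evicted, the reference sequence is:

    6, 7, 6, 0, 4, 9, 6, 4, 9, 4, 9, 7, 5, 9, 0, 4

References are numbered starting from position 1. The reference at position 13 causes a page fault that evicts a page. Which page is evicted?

7

pos 1: 6 -> fault, frames {6}
pos 2: 7 -> fault, frames {6,7}
pos 3: 6 -> hit
pos 4: 0 -> fault, frames {6,7,0}
pos 5: 4 -> fault, frames {6,7,0,4}
pos 6: 9 -> fault, evict 7, frames {6,0,4,9}
pos 7: 6 -> hit
pos 8: 4 -> hit
pos 9: 9 -> hit
pos 10: 4 -> hit
pos 11: 9 -> hit
pos 12: 7 -> fault, evict 0, frames {6,4,9,7}
pos 13: 5 -> fault, evict 7, frames {6,4,9,5}
At position 13, page 7 is evicted.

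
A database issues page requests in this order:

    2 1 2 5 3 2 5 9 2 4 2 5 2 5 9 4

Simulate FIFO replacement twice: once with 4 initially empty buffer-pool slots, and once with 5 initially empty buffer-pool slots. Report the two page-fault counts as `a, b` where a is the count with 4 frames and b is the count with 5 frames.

4 frames: F F . F F . . F F F . F . . . . → 8 faults.
5 frames: F F . F F . . F . F F . . . . . → 7 faults.
7 < 8: adding a frame reduced faults, as is typical.

8, 7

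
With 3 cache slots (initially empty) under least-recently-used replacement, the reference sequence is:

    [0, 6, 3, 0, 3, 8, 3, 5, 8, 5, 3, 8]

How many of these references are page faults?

5

0: fault, frames (0)
6: fault, frames (0 6)
3: fault, frames (0 6 3)
0: hit
3: hit
8: fault, evict 6, frames (0 3 8)
3: hit
5: fault, evict 0, frames (8 3 5)
8: hit
5: hit
3: hit
8: hit
Page faults: 5.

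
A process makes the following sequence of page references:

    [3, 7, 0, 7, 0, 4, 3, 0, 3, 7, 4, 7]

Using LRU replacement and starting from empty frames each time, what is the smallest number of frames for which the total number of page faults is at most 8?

2

f=1: 12 faults
f=2: 8 faults
f=3: 7 faults
f=4: 4 faults
Smallest f with faults ≤ 8 is 2.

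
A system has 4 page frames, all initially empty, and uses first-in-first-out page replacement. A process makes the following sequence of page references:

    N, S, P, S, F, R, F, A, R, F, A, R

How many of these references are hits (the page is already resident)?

N → fault, frames (N)
S → fault, frames (N S)
P → fault, frames (N S P)
S → hit
F → fault, frames (N S P F)
R → fault, evict N, frames (S P F R)
F → hit
A → fault, evict S, frames (P F R A)
R → hit
F → hit
A → hit
R → hit
Hits: 6.

6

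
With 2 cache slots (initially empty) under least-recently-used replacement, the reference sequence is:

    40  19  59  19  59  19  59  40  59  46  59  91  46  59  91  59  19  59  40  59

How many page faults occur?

40 → fault, frames {40}
19 → fault, frames {40,19}
59 → fault, evict 40, frames {19,59}
19 → hit
59 → hit
19 → hit
59 → hit
40 → fault, evict 19, frames {59,40}
59 → hit
46 → fault, evict 40, frames {59,46}
59 → hit
91 → fault, evict 46, frames {59,91}
46 → fault, evict 59, frames {91,46}
59 → fault, evict 91, frames {46,59}
91 → fault, evict 46, frames {59,91}
59 → hit
19 → fault, evict 91, frames {59,19}
59 → hit
40 → fault, evict 19, frames {59,40}
59 → hit
Page faults: 11.

11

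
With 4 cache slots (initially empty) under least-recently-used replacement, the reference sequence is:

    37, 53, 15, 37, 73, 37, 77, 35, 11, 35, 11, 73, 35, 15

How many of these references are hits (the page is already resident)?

37 → fault, frames [37]
53 → fault, frames [37, 53]
15 → fault, frames [37, 53, 15]
37 → hit
73 → fault, frames [53, 15, 37, 73]
37 → hit
77 → fault, evict 53, frames [15, 73, 37, 77]
35 → fault, evict 15, frames [73, 37, 77, 35]
11 → fault, evict 73, frames [37, 77, 35, 11]
35 → hit
11 → hit
73 → fault, evict 37, frames [77, 35, 11, 73]
35 → hit
15 → fault, evict 77, frames [11, 73, 35, 15]
Hits: 5.

5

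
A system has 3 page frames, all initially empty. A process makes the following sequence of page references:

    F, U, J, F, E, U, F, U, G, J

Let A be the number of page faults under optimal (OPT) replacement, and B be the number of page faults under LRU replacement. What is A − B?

Under OPT: F F F . F . . . F F → 6 faults.
Under LRU: F F F . F F . . F F → 7 faults.
A − B = 6 − 7 = -1.

-1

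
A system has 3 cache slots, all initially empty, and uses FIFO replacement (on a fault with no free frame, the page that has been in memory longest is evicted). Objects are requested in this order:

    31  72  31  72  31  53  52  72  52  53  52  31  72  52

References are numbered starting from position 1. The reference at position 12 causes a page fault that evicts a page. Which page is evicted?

72

pos 1: 31: fault, frames {31}
pos 2: 72: fault, frames {31,72}
pos 3: 31: hit
pos 4: 72: hit
pos 5: 31: hit
pos 6: 53: fault, frames {31,72,53}
pos 7: 52: fault, evict 31, frames {72,53,52}
pos 8: 72: hit
pos 9: 52: hit
pos 10: 53: hit
pos 11: 52: hit
pos 12: 31: fault, evict 72, frames {53,52,31}
At position 12, page 72 is evicted.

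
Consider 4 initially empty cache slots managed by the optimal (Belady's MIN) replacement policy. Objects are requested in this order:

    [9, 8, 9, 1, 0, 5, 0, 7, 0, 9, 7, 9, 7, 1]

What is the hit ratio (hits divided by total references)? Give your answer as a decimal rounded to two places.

0.57

9: miss, frames (9)
8: miss, frames (9 8)
9: hit
1: miss, frames (9 8 1)
0: miss, frames (9 8 1 0)
5: miss, evict 8, frames (9 1 0 5)
0: hit
7: miss, evict 5, frames (9 1 0 7)
0: hit
9: hit
7: hit
9: hit
7: hit
1: hit
Hits: 8 of 14 references → 8/14 = 0.5714.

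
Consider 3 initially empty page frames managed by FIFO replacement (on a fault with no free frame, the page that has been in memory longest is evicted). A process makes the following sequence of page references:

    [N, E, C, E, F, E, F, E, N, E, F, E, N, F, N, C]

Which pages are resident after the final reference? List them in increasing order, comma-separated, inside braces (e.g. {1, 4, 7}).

N: fault, frames (N)
E: fault, frames (N E)
C: fault, frames (N E C)
E: hit
F: fault, evict N, frames (E C F)
E: hit
F: hit
E: hit
N: fault, evict E, frames (C F N)
E: fault, evict C, frames (F N E)
F: hit
E: hit
N: hit
F: hit
N: hit
C: fault, evict F, frames (N E C)

{C, E, N}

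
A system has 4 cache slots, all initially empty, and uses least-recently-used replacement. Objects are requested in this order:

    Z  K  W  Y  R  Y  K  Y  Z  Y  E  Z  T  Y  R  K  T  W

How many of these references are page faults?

11

Z: miss, frames {Z}
K: miss, frames {Z,K}
W: miss, frames {Z,K,W}
Y: miss, frames {Z,K,W,Y}
R: miss, evict Z, frames {K,W,Y,R}
Y: hit
K: hit
Y: hit
Z: miss, evict W, frames {R,K,Y,Z}
Y: hit
E: miss, evict R, frames {K,Z,Y,E}
Z: hit
T: miss, evict K, frames {Y,E,Z,T}
Y: hit
R: miss, evict E, frames {Z,T,Y,R}
K: miss, evict Z, frames {T,Y,R,K}
T: hit
W: miss, evict Y, frames {R,K,T,W}
Page faults: 11.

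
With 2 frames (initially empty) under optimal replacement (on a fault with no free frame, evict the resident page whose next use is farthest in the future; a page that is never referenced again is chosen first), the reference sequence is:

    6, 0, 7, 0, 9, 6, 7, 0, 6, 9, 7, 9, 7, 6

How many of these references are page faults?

9

6 -> miss, frames [6]
0 -> miss, frames [6, 0]
7 -> miss, evict 6, frames [0, 7]
0 -> hit
9 -> miss, evict 0, frames [7, 9]
6 -> miss, evict 9, frames [7, 6]
7 -> hit
0 -> miss, evict 7, frames [6, 0]
6 -> hit
9 -> miss, evict 0, frames [6, 9]
7 -> miss, evict 6, frames [9, 7]
9 -> hit
7 -> hit
6 -> miss, evict 7, frames [9, 6]
Page faults: 9.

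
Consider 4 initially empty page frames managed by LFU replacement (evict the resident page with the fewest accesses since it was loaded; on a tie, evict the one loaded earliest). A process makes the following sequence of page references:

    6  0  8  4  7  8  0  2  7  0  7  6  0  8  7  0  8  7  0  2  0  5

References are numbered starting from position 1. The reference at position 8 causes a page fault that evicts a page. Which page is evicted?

pos 1: 6 -> miss, frames (6)
pos 2: 0 -> miss, frames (6 0)
pos 3: 8 -> miss, frames (6 0 8)
pos 4: 4 -> miss, frames (6 0 8 4)
pos 5: 7 -> miss, evict 6, frames (0 8 4 7)
pos 6: 8 -> hit
pos 7: 0 -> hit
pos 8: 2 -> miss, evict 4, frames (0 8 7 2)
At position 8, page 4 is evicted.

4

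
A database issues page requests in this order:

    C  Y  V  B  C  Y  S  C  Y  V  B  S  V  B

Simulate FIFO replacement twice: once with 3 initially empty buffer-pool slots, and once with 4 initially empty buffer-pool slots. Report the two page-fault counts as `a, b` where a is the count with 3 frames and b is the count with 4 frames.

3 frames: F F F F F F F . . F F . . . → 9 faults.
4 frames: F F F F . . F F F F F F . . → 10 faults.
10 > 9: adding a frame increased faults — Belady's anomaly.

9, 10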